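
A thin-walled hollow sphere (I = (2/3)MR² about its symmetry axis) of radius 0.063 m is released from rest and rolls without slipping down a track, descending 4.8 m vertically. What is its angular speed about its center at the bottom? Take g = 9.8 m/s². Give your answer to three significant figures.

ω ≈ 119 rad/s

With I = (2/3)MR², the ratio k = I/(MR²) is 2/3.
The rolling condition ω = v/R makes the rotational term ½I(v/R)² = ½kMv², so KE_total = ½(1+k)Mv² = (5/6)Mv².
Energy conservation Mgh = ½(1+k)Mv² gives v = √(2gh/(1+k)) = √(2 × 9.8 × 4.8 / 1.667) = 7.513 m/s.
The angular speed follows from ω = v/R = 7.513/0.063 ≈ 119 rad/s.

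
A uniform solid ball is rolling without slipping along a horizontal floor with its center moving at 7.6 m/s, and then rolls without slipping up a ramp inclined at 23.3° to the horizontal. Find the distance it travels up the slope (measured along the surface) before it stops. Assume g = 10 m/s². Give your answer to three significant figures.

The moment of inertia is (2/5)MR², giving k ≡ I/(MR²) = 0.4.
Pure rolling means v = ωR; then KE = ½Mv² + ½I(v/R)² = ½(1+k)Mv² = (7/10)Mv².
Setting this equal to Mgh gives the vertical rise h = (1+k)v₀²/(2g) = 1.4×7.6²/(2×10) = 4.043 m.
The distance along the slope is d = h/sinθ = 4.043/sin23.3° ≈ 10.2 m.

d ≈ 10.2 m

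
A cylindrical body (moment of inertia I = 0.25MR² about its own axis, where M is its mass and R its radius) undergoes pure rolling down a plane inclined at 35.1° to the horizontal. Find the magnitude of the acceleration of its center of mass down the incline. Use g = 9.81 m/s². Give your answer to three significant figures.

For this body I = 0.25MR², i.e. k = I/(MR²) = 0.25.
Along the incline Mg sinθ − f = Ma, and torque about the center fR = Iα = kMR²(a/R) gives f = kMa.
Eliminating f: Mg sinθ = (1+k)Ma, so a = g sinθ/(1+k) = 9.81 × sin35.1° / 1.25 ≈ 4.51 m/s².

a ≈ 4.51 m/s²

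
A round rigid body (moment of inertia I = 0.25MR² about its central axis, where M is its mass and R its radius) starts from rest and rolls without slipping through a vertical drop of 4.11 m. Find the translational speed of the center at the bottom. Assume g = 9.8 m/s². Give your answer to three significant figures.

With I = 0.25MR², the ratio k = I/(MR²) is 0.25.
Rolling without slipping gives ω = v/R, so the total kinetic energy is ½Mv² + ½Iω² = ½(1+k)Mv² = (5/8)Mv².
Energy conservation: Mgh = (5/8)Mv², so v = √(2gh/(1+k)) = √(2 × 9.8 × 4.11 / 1.25) ≈ 8.03 m/s.

v ≈ 8.03 m/s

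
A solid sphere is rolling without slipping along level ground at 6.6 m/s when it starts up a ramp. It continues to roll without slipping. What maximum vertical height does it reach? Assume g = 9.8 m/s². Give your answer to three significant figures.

Here I = (2/5)MR², so the shape factor k = I/(MR²) = 0.4.
Rolling without slipping gives ω = v/R, so the total kinetic energy is ½Mv² + ½Iω² = ½(1+k)Mv² = (7/10)Mv².
At the top the kinetic energy is zero, so (7/10)Mv₀² = Mgh.
Thus h = (1+k)v₀²/(2g) = 1.4 × 6.6² / (2 × 9.8) ≈ 3.11 m.

h ≈ 3.11 m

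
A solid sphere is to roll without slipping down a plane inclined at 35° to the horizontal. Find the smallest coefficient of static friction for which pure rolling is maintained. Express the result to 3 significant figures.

With I = (2/5)MR², the ratio k = I/(MR²) is 0.4.
Newton's second law down the slope: Mg sinθ − f = Ma. The torque equation fR = Iα (with α = a/R) gives f = kMa.
These give a = g sinθ/(1+k) and the required friction f = kMg sinθ/(1+k).
The normal force is N = Mg cosθ, so μ_min = f/N = k tanθ/(1+k).
μ_min = 0.4 × tan35° / 1.4 ≈ 0.200.

μ_min ≈ 0.200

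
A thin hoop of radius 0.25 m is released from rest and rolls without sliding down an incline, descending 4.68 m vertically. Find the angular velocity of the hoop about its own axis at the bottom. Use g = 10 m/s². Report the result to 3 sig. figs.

With I = MR², the ratio k = I/(MR²) is 1.
Rolling without slipping gives ω = v/R, so the total kinetic energy is ½Mv² + ½Iω² = ½(1+k)Mv² = Mv².
Energy conservation Mgh = ½(1+k)Mv² gives v = √(2gh/(1+k)) = √(2 × 10 × 4.68 / 2) = 6.841 m/s.
The angular speed follows from ω = v/R = 6.841/0.25 ≈ 27.4 rad/s.

ω ≈ 27.4 rad/s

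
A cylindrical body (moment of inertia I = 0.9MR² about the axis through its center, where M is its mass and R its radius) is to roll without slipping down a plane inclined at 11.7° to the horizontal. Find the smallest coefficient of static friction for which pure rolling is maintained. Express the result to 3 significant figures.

μ_min ≈ 0.0981

For this body I = 0.9MR², i.e. k = I/(MR²) = 0.9.
Newton's second law down the slope: Mg sinθ − f = Ma. The torque equation fR = Iα (with α = a/R) gives f = kMa.
These give a = g sinθ/(1+k) and the required friction f = kMg sinθ/(1+k).
With N = Mg cosθ, the no-slip condition f ≤ μN gives μ_min = f/N = k tanθ/(1+k).
μ_min = 0.9 × tan11.7° / 1.9 ≈ 0.0981.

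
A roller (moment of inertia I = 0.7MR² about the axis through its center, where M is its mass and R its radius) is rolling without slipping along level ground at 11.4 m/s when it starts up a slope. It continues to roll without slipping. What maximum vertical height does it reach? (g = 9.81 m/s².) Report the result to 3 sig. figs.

h ≈ 11.3 m

With I = 0.7MR², the ratio k = I/(MR²) is 0.7.
Pure rolling means v = ωR; then KE = ½Mv² + ½I(v/R)² = ½(1+k)Mv² = (17/20)Mv².
All of this converts to potential energy at the highest point: (17/20)Mv₀² = Mgh.
Thus h = (1+k)v₀²/(2g) = 1.7 × 11.4² / (2 × 9.81) ≈ 11.3 m.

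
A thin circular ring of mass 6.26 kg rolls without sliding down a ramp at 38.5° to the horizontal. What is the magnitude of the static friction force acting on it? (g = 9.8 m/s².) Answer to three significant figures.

f ≈ 19.1 N

The moment of inertia is MR², giving k ≡ I/(MR²) = 1.
Translational: Mg sinθ − f = Ma. Rotational about the CM: fR = Iα = kMRa, so f = kMa.
Combining, a = g sinθ/(1+k) and f = kMa = kMg sinθ/(1+k).
f = 1 × 6.26 × 9.8 × sin38.5° / 2 ≈ 19.1 N.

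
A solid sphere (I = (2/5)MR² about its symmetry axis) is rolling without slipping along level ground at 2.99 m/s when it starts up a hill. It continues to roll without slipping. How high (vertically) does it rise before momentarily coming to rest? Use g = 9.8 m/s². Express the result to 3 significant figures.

h ≈ 0.639 m

The moment of inertia is (2/5)MR², giving k ≡ I/(MR²) = 0.4.
The rolling condition ω = v/R makes the rotational term ½I(v/R)² = ½kMv², so KE_total = ½(1+k)Mv² = (7/10)Mv².
All of this converts to potential energy at the highest point: (7/10)Mv₀² = Mgh.
Thus h = (1+k)v₀²/(2g) = 1.4 × 2.99² / (2 × 9.8) ≈ 0.639 m.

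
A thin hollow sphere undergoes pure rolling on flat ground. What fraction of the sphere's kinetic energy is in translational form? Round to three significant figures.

fraction ≈ 0.600

Here I = (2/3)MR², so the shape factor k = I/(MR²) = 2/3.
With ω = v/R, KE_trans = ½Mv² and KE_rot = ½Iω² = ½kMv², so KE_total = ½(1+k)Mv².
The translational fraction is therefore 1/(1+k) = 1/1.667 ≈ 0.600.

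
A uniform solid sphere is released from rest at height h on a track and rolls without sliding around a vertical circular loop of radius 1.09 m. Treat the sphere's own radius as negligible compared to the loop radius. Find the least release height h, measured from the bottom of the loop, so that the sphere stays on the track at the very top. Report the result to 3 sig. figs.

With I = (2/5)MR², the ratio k = I/(MR²) is 0.4.
At the top, contact is just lost when gravity alone supplies the centripetal force: Mg = Mv_top²/r, i.e. v_top² = gr.
With ω = v/R, the kinetic energy at speed v is ½(1+k)Mv² = (7/10)Mv².
Energy conservation from release (height h) to the top (height 2r): Mgh = Mg(2r) + (7/10)M·gr.
Thus h_min = 2r + (1+k)r/2 = r(2 + 1.4/2) = 1.09 × 2.7 ≈ 2.94 m.

h_min ≈ 2.94 m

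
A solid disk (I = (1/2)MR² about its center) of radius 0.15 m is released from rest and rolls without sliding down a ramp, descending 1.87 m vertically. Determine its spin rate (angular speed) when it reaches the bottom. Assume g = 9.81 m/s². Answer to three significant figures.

Here I = (1/2)MR², so the shape factor k = I/(MR²) = 0.5.
Rolling without slipping gives ω = v/R, so the total kinetic energy is ½Mv² + ½Iω² = ½(1+k)Mv² = (3/4)Mv².
Energy conservation Mgh = ½(1+k)Mv² gives v = √(2gh/(1+k)) = √(2 × 9.81 × 1.87 / 1.5) = 4.946 m/s.
Then ω = v/R = 4.946 / 0.15 ≈ 33.0 rad/s.

ω ≈ 33.0 rad/s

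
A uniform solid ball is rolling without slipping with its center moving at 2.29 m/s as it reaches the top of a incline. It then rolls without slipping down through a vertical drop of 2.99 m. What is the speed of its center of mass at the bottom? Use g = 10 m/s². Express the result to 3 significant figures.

v ≈ 6.93 m/s

The moment of inertia is (2/5)MR², giving k ≡ I/(MR²) = 0.4.
The rolling condition ω = v/R makes the rotational term ½I(v/R)² = ½kMv², so KE_total = ½(1+k)Mv² = (7/10)Mv².
Conserving energy between top and bottom: (7/10)Mv² = (7/10)Mv₀² + Mgh, hence v² = v₀² + 2gh/(1+k).
v = √(2.29² + 2×10×2.99/1.4) = √47.96 ≈ 6.93 m/s.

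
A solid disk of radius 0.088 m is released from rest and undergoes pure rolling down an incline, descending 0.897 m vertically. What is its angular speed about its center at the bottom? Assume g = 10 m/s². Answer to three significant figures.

With I = (1/2)MR², the ratio k = I/(MR²) is 0.5.
Pure rolling means v = ωR; then KE = ½Mv² + ½I(v/R)² = ½(1+k)Mv² = (3/4)Mv².
Energy conservation Mgh = ½(1+k)Mv² gives v = √(2gh/(1+k)) = √(2 × 10 × 0.897 / 1.5) = 3.458 m/s.
Then ω = v/R = 3.458 / 0.088 ≈ 39.3 rad/s.

ω ≈ 39.3 rad/s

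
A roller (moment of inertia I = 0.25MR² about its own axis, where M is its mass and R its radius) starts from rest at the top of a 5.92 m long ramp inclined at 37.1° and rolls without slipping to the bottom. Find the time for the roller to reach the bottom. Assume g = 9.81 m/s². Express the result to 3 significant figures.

For this body I = 0.25MR², i.e. k = I/(MR²) = 0.25.
Along the incline Mg sinθ − f = Ma, and torque about the center fR = Iα = kMR²(a/R) gives f = kMa.
Hence a = g sinθ/(1+k) = 9.81×sin37.1°/1.25 = 4.734 m/s².
With constant a from rest, t = √(2L/a) = √(2·5.92/4.734) ≈ 1.58 s.

t ≈ 1.58 s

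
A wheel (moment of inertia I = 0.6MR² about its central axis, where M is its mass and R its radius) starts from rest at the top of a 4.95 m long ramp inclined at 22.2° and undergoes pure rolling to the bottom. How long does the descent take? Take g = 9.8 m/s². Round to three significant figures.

Here I = 0.6MR², so the shape factor k = I/(MR²) = 0.6.
Along the incline Mg sinθ − f = Ma, and torque about the center fR = Iα = kMR²(a/R) gives f = kMa.
Hence a = g sinθ/(1+k) = 9.8×sin22.2°/1.6 = 2.314 m/s².
Starting from rest, L = ½at², so t = √(2L/a) = √(2×4.95/2.314) ≈ 2.07 s.

t ≈ 2.07 s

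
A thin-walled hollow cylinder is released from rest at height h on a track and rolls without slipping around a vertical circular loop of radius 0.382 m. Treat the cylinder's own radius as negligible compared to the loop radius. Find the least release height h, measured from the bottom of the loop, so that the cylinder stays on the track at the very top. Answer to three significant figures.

The moment of inertia is MR², giving k ≡ I/(MR²) = 1.
At the top, contact is just lost when gravity alone supplies the centripetal force: Mg = Mv_top²/r, i.e. v_top² = gr.
With ω = v/R, the kinetic energy at speed v is ½(1+k)Mv² = Mv².
Energy conservation from release (height h) to the top (height 2r): Mgh = Mg(2r) + M·gr.
Thus h_min = 2r + (1+k)r/2 = r(2 + 2/2) = 0.382 × 3 ≈ 1.15 m.

h_min ≈ 1.15 m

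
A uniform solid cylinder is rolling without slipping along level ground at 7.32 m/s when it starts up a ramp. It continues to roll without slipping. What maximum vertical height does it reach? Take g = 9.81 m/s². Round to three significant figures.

For this body I = (1/2)MR², i.e. k = I/(MR²) = 0.5.
Pure rolling means v = ωR; then KE = ½Mv² + ½I(v/R)² = ½(1+k)Mv² = (3/4)Mv².
At the top the kinetic energy is zero, so (3/4)Mv₀² = Mgh.
Thus h = (1+k)v₀²/(2g) = 1.5 × 7.32² / (2 × 9.81) ≈ 4.10 m.

h ≈ 4.10 m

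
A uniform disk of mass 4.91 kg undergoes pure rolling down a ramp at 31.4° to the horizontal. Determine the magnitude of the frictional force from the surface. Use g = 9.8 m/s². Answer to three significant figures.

The moment of inertia is (1/2)MR², giving k ≡ I/(MR²) = 0.5.
Newton's second law down the slope: Mg sinθ − f = Ma. The torque equation fR = Iα (with α = a/R) gives f = kMa.
Combining, a = g sinθ/(1+k) and f = kMa = kMg sinθ/(1+k).
f = 0.5 × 4.91 × 9.8 × sin31.4° / 1.5 ≈ 8.36 N.

f ≈ 8.36 N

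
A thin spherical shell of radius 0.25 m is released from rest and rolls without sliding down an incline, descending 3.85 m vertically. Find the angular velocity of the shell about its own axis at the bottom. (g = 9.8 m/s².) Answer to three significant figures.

With I = (2/3)MR², the ratio k = I/(MR²) is 2/3.
Since it rolls without slipping, ω = v/R and KE = ½Mv² + ½Iω² = ½(1+k)Mv² = (5/6)Mv².
Energy conservation Mgh = ½(1+k)Mv² gives v = √(2gh/(1+k)) = √(2 × 9.8 × 3.85 / 1.667) = 6.729 m/s.
Then ω = v/R = 6.729 / 0.25 ≈ 26.9 rad/s.

ω ≈ 26.9 rad/s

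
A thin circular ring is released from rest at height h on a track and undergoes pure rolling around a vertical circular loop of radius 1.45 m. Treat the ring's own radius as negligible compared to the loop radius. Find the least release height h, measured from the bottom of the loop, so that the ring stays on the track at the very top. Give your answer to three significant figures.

Here I = MR², so the shape factor k = I/(MR²) = 1.
At the top, contact is just lost when gravity alone supplies the centripetal force: Mg = Mv_top²/r, i.e. v_top² = gr.
With ω = v/R, the kinetic energy at speed v is ½(1+k)Mv² = Mv².
Energy conservation from release (height h) to the top (height 2r): Mgh = Mg(2r) + M·gr.
Thus h_min = 2r + (1+k)r/2 = r(2 + 2/2) = 1.45 × 3 ≈ 4.35 m.

h_min ≈ 4.35 m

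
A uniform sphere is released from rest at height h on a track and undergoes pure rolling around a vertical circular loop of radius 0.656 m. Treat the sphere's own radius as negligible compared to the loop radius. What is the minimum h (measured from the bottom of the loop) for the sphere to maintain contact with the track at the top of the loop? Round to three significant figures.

The moment of inertia is (2/5)MR², giving k ≡ I/(MR²) = 0.4.
At the top of the loop, the minimum-contact condition is Mg = Mv_top²/r, so v_top² = gr.
With ω = v/R, the kinetic energy at speed v is ½(1+k)Mv² = (7/10)Mv².
Energy conservation from release (height h) to the top (height 2r): Mgh = Mg(2r) + (7/10)M·gr.
Thus h_min = 2r + (1+k)r/2 = r(2 + 1.4/2) = 0.656 × 2.7 ≈ 1.77 m.

h_min ≈ 1.77 m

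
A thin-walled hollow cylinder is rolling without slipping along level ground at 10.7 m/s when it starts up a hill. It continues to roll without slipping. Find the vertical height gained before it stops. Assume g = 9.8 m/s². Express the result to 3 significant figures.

Here I = MR², so the shape factor k = I/(MR²) = 1.
Since it rolls without slipping, ω = v/R and KE = ½Mv² + ½Iω² = ½(1+k)Mv² = Mv².
All of this converts to potential energy at the highest point: Mv₀² = Mgh.
Thus h = (1+k)v₀²/(2g) = 2 × 10.7² / (2 × 9.8) ≈ 11.7 m.

h ≈ 11.7 m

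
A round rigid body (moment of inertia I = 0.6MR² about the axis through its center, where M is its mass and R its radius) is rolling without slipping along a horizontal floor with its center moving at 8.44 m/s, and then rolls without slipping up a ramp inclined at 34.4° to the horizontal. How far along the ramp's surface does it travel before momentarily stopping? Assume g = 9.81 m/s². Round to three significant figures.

d ≈ 10.3 m

The moment of inertia is 0.6MR², giving k ≡ I/(MR²) = 0.6.
Rolling without slipping gives ω = v/R, so the total kinetic energy is ½Mv² + ½Iω² = ½(1+k)Mv² = (4/5)Mv².
Setting this equal to Mgh gives the vertical rise h = (1+k)v₀²/(2g) = 1.6×8.44²/(2×9.81) = 5.809 m.
Along the incline, d = h/sinθ = 5.809/sin34.4° ≈ 10.3 m.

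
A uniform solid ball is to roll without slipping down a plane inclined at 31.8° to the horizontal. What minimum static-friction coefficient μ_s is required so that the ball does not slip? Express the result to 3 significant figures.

μ_min ≈ 0.177

For this body I = (2/5)MR², i.e. k = I/(MR²) = 0.4.
Newton's second law down the slope: Mg sinθ − f = Ma. The torque equation fR = Iα (with α = a/R) gives f = kMa.
These give a = g sinθ/(1+k) and the required friction f = kMg sinθ/(1+k).
The normal force is N = Mg cosθ, so μ_min = f/N = k tanθ/(1+k).
μ_min = 0.4 × tan31.8° / 1.4 ≈ 0.177.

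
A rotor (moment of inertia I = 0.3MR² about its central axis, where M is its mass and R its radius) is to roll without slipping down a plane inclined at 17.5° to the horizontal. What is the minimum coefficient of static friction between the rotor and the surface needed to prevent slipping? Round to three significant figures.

μ_min ≈ 0.0728

Here I = 0.3MR², so the shape factor k = I/(MR²) = 0.3.
Along the incline Mg sinθ − f = Ma, and torque about the center fR = Iα = kMR²(a/R) gives f = kMa.
These give a = g sinθ/(1+k) and the required friction f = kMg sinθ/(1+k).
The normal force is N = Mg cosθ, so μ_min = f/N = k tanθ/(1+k).
μ_min = 0.3 × tan17.5° / 1.3 ≈ 0.0728.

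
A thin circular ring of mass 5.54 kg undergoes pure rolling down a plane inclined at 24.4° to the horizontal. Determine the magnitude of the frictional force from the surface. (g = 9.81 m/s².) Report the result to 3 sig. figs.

Here I = MR², so the shape factor k = I/(MR²) = 1.
Newton's second law down the slope: Mg sinθ − f = Ma. The torque equation fR = Iα (with α = a/R) gives f = kMa.
Combining, a = g sinθ/(1+k) and f = kMa = kMg sinθ/(1+k).
f = 1 × 5.54 × 9.81 × sin24.4° / 2 ≈ 11.2 N.

f ≈ 11.2 N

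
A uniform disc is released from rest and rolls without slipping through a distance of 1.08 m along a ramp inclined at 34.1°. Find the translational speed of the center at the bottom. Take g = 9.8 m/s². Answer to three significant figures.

v ≈ 2.81 m/s

The moment of inertia is (1/2)MR², giving k ≡ I/(MR²) = 0.5.
Since it rolls without slipping, ω = v/R and KE = ½Mv² + ½Iω² = ½(1+k)Mv² = (3/4)Mv².
The vertical drop is h = L sinθ = 1.08 × sin34.1° = 0.6055 m.
Setting Mgh = (3/4)Mv² gives v = √(2gh/(1+k)) = √(2·9.8·0.6055/1.5) ≈ 2.81 m/s.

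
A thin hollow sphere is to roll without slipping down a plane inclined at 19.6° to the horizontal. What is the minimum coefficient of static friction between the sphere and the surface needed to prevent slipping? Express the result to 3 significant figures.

Here I = (2/3)MR², so the shape factor k = I/(MR²) = 2/3.
Along the incline Mg sinθ − f = Ma, and torque about the center fR = Iα = kMR²(a/R) gives f = kMa.
These give a = g sinθ/(1+k) and the required friction f = kMg sinθ/(1+k).
With N = Mg cosθ, the no-slip condition f ≤ μN gives μ_min = f/N = k tanθ/(1+k).
μ_min = (2/3) × tan19.6° / 1.667 ≈ 0.142.

μ_min ≈ 0.142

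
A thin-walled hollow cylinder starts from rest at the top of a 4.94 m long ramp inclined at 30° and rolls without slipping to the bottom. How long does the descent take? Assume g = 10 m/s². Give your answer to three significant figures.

With I = MR², the ratio k = I/(MR²) is 1.
Along the incline Mg sinθ − f = Ma, and torque about the center fR = Iα = kMR²(a/R) gives f = kMa.
Hence a = g sinθ/(1+k) = 10×sin30°/2 = 2.5 m/s².
With constant a from rest, t = √(2L/a) = √(2·4.94/2.5) ≈ 1.99 s.

t ≈ 1.99 s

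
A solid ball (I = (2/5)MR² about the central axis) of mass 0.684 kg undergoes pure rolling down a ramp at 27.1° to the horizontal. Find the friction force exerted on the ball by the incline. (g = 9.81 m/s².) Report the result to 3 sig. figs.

With I = (2/5)MR², the ratio k = I/(MR²) is 0.4.
Newton's second law down the slope: Mg sinθ − f = Ma. The torque equation fR = Iα (with α = a/R) gives f = kMa.
Combining, a = g sinθ/(1+k) and f = kMa = kMg sinθ/(1+k).
f = 0.4 × 0.684 × 9.81 × sin27.1° / 1.4 ≈ 0.873 N.

f ≈ 0.873 N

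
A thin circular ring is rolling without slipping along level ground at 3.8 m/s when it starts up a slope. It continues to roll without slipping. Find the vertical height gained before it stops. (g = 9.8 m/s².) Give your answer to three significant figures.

h ≈ 1.47 m

For this body I = MR², i.e. k = I/(MR²) = 1.
Rolling without slipping gives ω = v/R, so the total kinetic energy is ½Mv² + ½Iω² = ½(1+k)Mv² = Mv².
All of this converts to potential energy at the highest point: Mv₀² = Mgh.
Thus h = (1+k)v₀²/(2g) = 2 × 3.8² / (2 × 9.8) ≈ 1.47 m.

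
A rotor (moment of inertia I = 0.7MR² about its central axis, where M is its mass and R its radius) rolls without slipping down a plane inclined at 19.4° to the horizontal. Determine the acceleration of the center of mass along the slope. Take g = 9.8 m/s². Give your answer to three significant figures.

a ≈ 1.91 m/s²

The moment of inertia is 0.7MR², giving k ≡ I/(MR²) = 0.7.
Translational: Mg sinθ − f = Ma. Rotational about the CM: fR = Iα = kMRa, so f = kMa.
Eliminating f: Mg sinθ = (1+k)Ma, so a = g sinθ/(1+k) = 9.8 × sin19.4° / 1.7 ≈ 1.91 m/s².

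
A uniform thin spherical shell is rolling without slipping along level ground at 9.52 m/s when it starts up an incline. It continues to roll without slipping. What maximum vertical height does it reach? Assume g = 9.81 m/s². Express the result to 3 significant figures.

With I = (2/3)MR², the ratio k = I/(MR²) is 2/3.
The rolling condition ω = v/R makes the rotational term ½I(v/R)² = ½kMv², so KE_total = ½(1+k)Mv² = (5/6)Mv².
At the top the kinetic energy is zero, so (5/6)Mv₀² = Mgh.
Thus h = (1+k)v₀²/(2g) = 1.667 × 9.52² / (2 × 9.81) ≈ 7.70 m.

h ≈ 7.70 m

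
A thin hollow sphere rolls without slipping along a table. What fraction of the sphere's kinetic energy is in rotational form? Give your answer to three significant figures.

Here I = (2/3)MR², so the shape factor k = I/(MR²) = 2/3.
Since ω = v/R, the translational part is ½Mv² and the rotational part is ½I(v/R)² = ½kMv²; the total is ½(1+k)Mv².
The rotational fraction is therefore k/(1+k) = (2/3)/1.667 ≈ 0.400.

fraction ≈ 0.400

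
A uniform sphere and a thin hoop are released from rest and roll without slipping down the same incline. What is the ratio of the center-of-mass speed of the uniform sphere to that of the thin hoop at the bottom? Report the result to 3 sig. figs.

Each satisfies Mgh = ½(1+k)Mv² with k = I/(MR²), so v ∝ 1/√(1+k).
For the uniform sphere k = 0.4; for the thin hoop k = 1.
v₁/v₂ = √((1+k₂)/(1+k₁)) = √(2/1.4) ≈ 1.20.

v_ratio ≈ 1.20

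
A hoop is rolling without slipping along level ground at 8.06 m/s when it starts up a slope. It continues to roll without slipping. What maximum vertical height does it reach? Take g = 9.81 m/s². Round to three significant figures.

h ≈ 6.62 m

Here I = MR², so the shape factor k = I/(MR²) = 1.
Rolling without slipping gives ω = v/R, so the total kinetic energy is ½Mv² + ½Iω² = ½(1+k)Mv² = Mv².
All of this converts to potential energy at the highest point: Mv₀² = Mgh.
Thus h = (1+k)v₀²/(2g) = 2 × 8.06² / (2 × 9.81) ≈ 6.62 m.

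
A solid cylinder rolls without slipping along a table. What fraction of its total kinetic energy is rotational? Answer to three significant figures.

For this body I = (1/2)MR², i.e. k = I/(MR²) = 0.5.
With ω = v/R, KE_trans = ½Mv² and KE_rot = ½Iω² = ½kMv², so KE_total = ½(1+k)Mv².
The rotational fraction is therefore k/(1+k) = 0.5/1.5 ≈ 0.333.

fraction ≈ 0.333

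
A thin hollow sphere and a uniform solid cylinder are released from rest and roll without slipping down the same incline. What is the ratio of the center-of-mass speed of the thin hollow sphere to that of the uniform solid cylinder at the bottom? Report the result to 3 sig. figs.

Each satisfies Mgh = ½(1+k)Mv² with k = I/(MR²), so v ∝ 1/√(1+k).
For the thin hollow sphere k = 2/3; for the uniform solid cylinder k = 0.5.
v₁/v₂ = √((1+k₂)/(1+k₁)) = √(1.5/1.667) ≈ 0.949.

v_ratio ≈ 0.949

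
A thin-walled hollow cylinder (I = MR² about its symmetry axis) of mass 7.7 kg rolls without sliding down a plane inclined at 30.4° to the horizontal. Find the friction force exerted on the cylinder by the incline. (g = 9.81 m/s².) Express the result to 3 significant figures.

f ≈ 19.1 N

Here I = MR², so the shape factor k = I/(MR²) = 1.
Translational: Mg sinθ − f = Ma. Rotational about the CM: fR = Iα = kMRa, so f = kMa.
Combining, a = g sinθ/(1+k) and f = kMa = kMg sinθ/(1+k).
f = 1 × 7.7 × 9.81 × sin30.4° / 2 ≈ 19.1 N.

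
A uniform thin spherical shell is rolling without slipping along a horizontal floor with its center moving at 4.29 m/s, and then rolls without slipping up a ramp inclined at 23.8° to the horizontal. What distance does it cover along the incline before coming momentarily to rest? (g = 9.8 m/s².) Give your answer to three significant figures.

d ≈ 3.88 m

For this body I = (2/3)MR², i.e. k = I/(MR²) = 2/3.
Pure rolling means v = ωR; then KE = ½Mv² + ½I(v/R)² = ½(1+k)Mv² = (5/6)Mv².
Setting this equal to Mgh gives the vertical rise h = (1+k)v₀²/(2g) = 1.667×4.29²/(2×9.8) = 1.565 m.
The distance along the slope is d = h/sinθ = 1.565/sin23.8° ≈ 3.88 m.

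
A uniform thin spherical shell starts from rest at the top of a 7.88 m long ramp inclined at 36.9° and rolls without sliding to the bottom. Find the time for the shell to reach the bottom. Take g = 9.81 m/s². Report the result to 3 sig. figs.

t ≈ 2.11 s

With I = (2/3)MR², the ratio k = I/(MR²) is 2/3.
Translational: Mg sinθ − f = Ma. Rotational about the CM: fR = Iα = kMRa, so f = kMa.
Hence a = g sinθ/(1+k) = 9.81×sin36.9°/1.667 = 3.534 m/s².
With constant a from rest, t = √(2L/a) = √(2·7.88/3.534) ≈ 2.11 s.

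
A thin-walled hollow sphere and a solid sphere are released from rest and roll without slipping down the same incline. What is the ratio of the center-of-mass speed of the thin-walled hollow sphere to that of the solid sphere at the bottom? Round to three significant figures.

v_ratio ≈ 0.917

Each satisfies Mgh = ½(1+k)Mv² with k = I/(MR²), so v ∝ 1/√(1+k).
For the thin-walled hollow sphere k = 2/3; for the solid sphere k = 0.4.
v₁/v₂ = √((1+k₂)/(1+k₁)) = √(1.4/1.667) ≈ 0.917.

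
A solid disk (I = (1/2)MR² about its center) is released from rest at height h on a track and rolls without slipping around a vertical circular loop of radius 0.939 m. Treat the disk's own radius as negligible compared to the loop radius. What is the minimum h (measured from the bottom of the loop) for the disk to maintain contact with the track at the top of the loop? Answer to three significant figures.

h_min ≈ 2.58 m

For this body I = (1/2)MR², i.e. k = I/(MR²) = 0.5.
At the top of the loop, the minimum-contact condition is Mg = Mv_top²/r, so v_top² = gr.
With ω = v/R, the kinetic energy at speed v is ½(1+k)Mv² = (3/4)Mv².
Energy conservation from release (height h) to the top (height 2r): Mgh = Mg(2r) + (3/4)M·gr.
Thus h_min = 2r + (1+k)r/2 = r(2 + 1.5/2) = 0.939 × 2.75 ≈ 2.58 m.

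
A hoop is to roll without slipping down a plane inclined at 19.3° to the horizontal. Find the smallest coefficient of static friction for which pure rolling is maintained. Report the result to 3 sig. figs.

With I = MR², the ratio k = I/(MR²) is 1.
Newton's second law down the slope: Mg sinθ − f = Ma. The torque equation fR = Iα (with α = a/R) gives f = kMa.
These give a = g sinθ/(1+k) and the required friction f = kMg sinθ/(1+k).
The normal force is N = Mg cosθ, so μ_min = f/N = k tanθ/(1+k).
μ_min = 1 × tan19.3° / 2 ≈ 0.175.

μ_min ≈ 0.175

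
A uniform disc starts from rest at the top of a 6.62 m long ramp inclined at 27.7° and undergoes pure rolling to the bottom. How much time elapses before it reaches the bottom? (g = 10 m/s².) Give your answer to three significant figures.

t ≈ 2.07 s

The moment of inertia is (1/2)MR², giving k ≡ I/(MR²) = 0.5.
Newton's second law down the slope: Mg sinθ − f = Ma. The torque equation fR = Iα (with α = a/R) gives f = kMa.
Hence a = g sinθ/(1+k) = 10×sin27.7°/1.5 = 3.099 m/s².
With constant a from rest, t = √(2L/a) = √(2·6.62/3.099) ≈ 2.07 s.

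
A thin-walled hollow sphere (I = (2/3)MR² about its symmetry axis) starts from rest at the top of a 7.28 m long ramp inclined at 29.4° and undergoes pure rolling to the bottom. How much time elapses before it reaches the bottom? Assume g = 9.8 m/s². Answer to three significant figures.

t ≈ 2.25 s

Here I = (2/3)MR², so the shape factor k = I/(MR²) = 2/3.
Along the incline Mg sinθ − f = Ma, and torque about the center fR = Iα = kMR²(a/R) gives f = kMa.
Hence a = g sinθ/(1+k) = 9.8×sin29.4°/1.667 = 2.887 m/s².
Starting from rest, L = ½at², so t = √(2L/a) = √(2×7.28/2.887) ≈ 2.25 s.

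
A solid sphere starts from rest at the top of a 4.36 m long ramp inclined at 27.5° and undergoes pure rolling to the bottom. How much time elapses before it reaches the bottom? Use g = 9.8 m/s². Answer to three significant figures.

t ≈ 1.64 s

The moment of inertia is (2/5)MR², giving k ≡ I/(MR²) = 0.4.
Translational: Mg sinθ − f = Ma. Rotational about the CM: fR = Iα = kMRa, so f = kMa.
Hence a = g sinθ/(1+k) = 9.8×sin27.5°/1.4 = 3.232 m/s².
With constant a from rest, t = √(2L/a) = √(2·4.36/3.232) ≈ 1.64 s.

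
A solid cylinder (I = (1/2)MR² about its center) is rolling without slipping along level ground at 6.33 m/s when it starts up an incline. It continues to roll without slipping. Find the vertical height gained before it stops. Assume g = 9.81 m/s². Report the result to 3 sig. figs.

h ≈ 3.06 m

The moment of inertia is (1/2)MR², giving k ≡ I/(MR²) = 0.5.
Rolling without slipping gives ω = v/R, so the total kinetic energy is ½Mv² + ½Iω² = ½(1+k)Mv² = (3/4)Mv².
All of this converts to potential energy at the highest point: (3/4)Mv₀² = Mgh.
Thus h = (1+k)v₀²/(2g) = 1.5 × 6.33² / (2 × 9.81) ≈ 3.06 m.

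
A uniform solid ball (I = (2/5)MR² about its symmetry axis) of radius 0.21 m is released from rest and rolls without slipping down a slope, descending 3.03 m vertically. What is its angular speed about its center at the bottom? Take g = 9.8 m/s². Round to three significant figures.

The moment of inertia is (2/5)MR², giving k ≡ I/(MR²) = 0.4.
The rolling condition ω = v/R makes the rotational term ½I(v/R)² = ½kMv², so KE_total = ½(1+k)Mv² = (7/10)Mv².
Energy conservation Mgh = ½(1+k)Mv² gives v = √(2gh/(1+k)) = √(2 × 9.8 × 3.03 / 1.4) = 6.513 m/s.
The angular speed follows from ω = v/R = 6.513/0.21 ≈ 31.0 rad/s.

ω ≈ 31.0 rad/s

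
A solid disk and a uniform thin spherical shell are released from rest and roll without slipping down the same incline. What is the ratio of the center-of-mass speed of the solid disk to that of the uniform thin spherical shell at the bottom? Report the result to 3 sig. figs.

Each satisfies Mgh = ½(1+k)Mv² with k = I/(MR²), so v ∝ 1/√(1+k).
For the solid disk k = 0.5; for the uniform thin spherical shell k = 2/3.
v₁/v₂ = √((1+k₂)/(1+k₁)) = √(1.667/1.5) ≈ 1.05.

v_ratio ≈ 1.05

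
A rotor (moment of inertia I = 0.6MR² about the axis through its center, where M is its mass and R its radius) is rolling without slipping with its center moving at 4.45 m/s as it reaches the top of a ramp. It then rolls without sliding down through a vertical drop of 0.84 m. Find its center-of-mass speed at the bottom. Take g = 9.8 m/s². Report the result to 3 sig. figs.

v ≈ 5.49 m/s

Here I = 0.6MR², so the shape factor k = I/(MR²) = 0.6.
The rolling condition ω = v/R makes the rotational term ½I(v/R)² = ½kMv², so KE_total = ½(1+k)Mv² = (4/5)Mv².
Energy conservation: (4/5)Mv₀² + Mgh = (4/5)Mv², so v² = v₀² + 2gh/(1+k).
v = √(4.45² + 2×9.8×0.84/1.6) = √30.09 ≈ 5.49 m/s.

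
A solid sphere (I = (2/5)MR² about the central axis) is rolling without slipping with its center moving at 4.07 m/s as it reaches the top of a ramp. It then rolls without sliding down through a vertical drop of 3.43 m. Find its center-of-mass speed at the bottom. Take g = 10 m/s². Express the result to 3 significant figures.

For this body I = (2/5)MR², i.e. k = I/(MR²) = 0.4.
Since it rolls without slipping, ω = v/R and KE = ½Mv² + ½Iω² = ½(1+k)Mv² = (7/10)Mv².
Conserving energy between top and bottom: (7/10)Mv² = (7/10)Mv₀² + Mgh, hence v² = v₀² + 2gh/(1+k).
v = √(4.07² + 2×10×3.43/1.4) = √65.56 ≈ 8.10 m/s.

v ≈ 8.10 m/s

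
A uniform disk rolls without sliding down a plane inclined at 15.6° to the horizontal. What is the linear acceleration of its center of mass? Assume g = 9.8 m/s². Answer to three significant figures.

a ≈ 1.76 m/s²

The moment of inertia is (1/2)MR², giving k ≡ I/(MR²) = 0.5.
Newton's second law down the slope: Mg sinθ − f = Ma. The torque equation fR = Iα (with α = a/R) gives f = kMa.
Eliminating f: Mg sinθ = (1+k)Ma, so a = g sinθ/(1+k) = 9.8 × sin15.6° / 1.5 ≈ 1.76 m/s².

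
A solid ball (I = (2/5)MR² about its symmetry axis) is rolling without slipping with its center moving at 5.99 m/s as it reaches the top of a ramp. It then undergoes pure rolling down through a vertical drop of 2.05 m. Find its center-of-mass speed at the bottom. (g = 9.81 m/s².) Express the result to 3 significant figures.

v ≈ 8.04 m/s

For this body I = (2/5)MR², i.e. k = I/(MR²) = 0.4.
Since it rolls without slipping, ω = v/R and KE = ½Mv² + ½Iω² = ½(1+k)Mv² = (7/10)Mv².
Conserving energy between top and bottom: (7/10)Mv² = (7/10)Mv₀² + Mgh, hence v² = v₀² + 2gh/(1+k).
v = √(5.99² + 2×9.81×2.05/1.4) = √64.61 ≈ 8.04 m/s.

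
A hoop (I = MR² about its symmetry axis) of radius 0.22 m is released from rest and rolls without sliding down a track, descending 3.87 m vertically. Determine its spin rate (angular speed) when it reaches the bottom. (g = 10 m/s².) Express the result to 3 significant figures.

ω ≈ 28.3 rad/s

Here I = MR², so the shape factor k = I/(MR²) = 1.
Pure rolling means v = ωR; then KE = ½Mv² + ½I(v/R)² = ½(1+k)Mv² = Mv².
Energy conservation Mgh = ½(1+k)Mv² gives v = √(2gh/(1+k)) = √(2 × 10 × 3.87 / 2) = 6.221 m/s.
The angular speed follows from ω = v/R = 6.221/0.22 ≈ 28.3 rad/s.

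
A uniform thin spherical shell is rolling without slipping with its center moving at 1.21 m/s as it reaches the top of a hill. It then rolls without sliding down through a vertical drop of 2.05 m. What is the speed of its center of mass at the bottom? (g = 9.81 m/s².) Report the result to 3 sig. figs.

v ≈ 5.06 m/s

With I = (2/3)MR², the ratio k = I/(MR²) is 2/3.
Pure rolling means v = ωR; then KE = ½Mv² + ½I(v/R)² = ½(1+k)Mv² = (5/6)Mv².
Conserving energy between top and bottom: (5/6)Mv² = (5/6)Mv₀² + Mgh, hence v² = v₀² + 2gh/(1+k).
v = √(1.21² + 2×9.81×2.05/1.667) = √25.6 ≈ 5.06 m/s.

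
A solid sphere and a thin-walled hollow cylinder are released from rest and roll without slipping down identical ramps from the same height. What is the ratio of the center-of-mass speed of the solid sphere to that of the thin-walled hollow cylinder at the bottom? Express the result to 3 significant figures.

Each satisfies Mgh = ½(1+k)Mv² with k = I/(MR²), so v ∝ 1/√(1+k).
For the solid sphere k = 0.4; for the thin-walled hollow cylinder k = 1.
v₁/v₂ = √((1+k₂)/(1+k₁)) = √(2/1.4) ≈ 1.20.

v_ratio ≈ 1.20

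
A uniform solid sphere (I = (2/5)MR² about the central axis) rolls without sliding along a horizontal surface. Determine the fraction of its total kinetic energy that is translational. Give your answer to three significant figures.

Here I = (2/5)MR², so the shape factor k = I/(MR²) = 0.4.
With ω = v/R, KE_trans = ½Mv² and KE_rot = ½Iω² = ½kMv², so KE_total = ½(1+k)Mv².
The translational fraction is therefore 1/(1+k) = 1/1.4 ≈ 0.714.

fraction ≈ 0.714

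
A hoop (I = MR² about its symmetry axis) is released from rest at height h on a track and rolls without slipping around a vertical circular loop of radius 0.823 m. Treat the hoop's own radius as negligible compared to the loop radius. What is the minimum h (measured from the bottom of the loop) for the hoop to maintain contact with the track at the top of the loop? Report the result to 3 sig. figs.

Here I = MR², so the shape factor k = I/(MR²) = 1.
At the top of the loop, the minimum-contact condition is Mg = Mv_top²/r, so v_top² = gr.
With ω = v/R, the kinetic energy at speed v is ½(1+k)Mv² = Mv².
Energy conservation from release (height h) to the top (height 2r): Mgh = Mg(2r) + M·gr.
Thus h_min = 2r + (1+k)r/2 = r(2 + 2/2) = 0.823 × 3 ≈ 2.47 m.

h_min ≈ 2.47 m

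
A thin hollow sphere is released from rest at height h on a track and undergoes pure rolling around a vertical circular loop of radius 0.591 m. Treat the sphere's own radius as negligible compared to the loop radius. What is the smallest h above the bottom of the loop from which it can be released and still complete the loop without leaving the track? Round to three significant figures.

h_min ≈ 1.67 m

Here I = (2/3)MR², so the shape factor k = I/(MR²) = 2/3.
At the top, contact is just lost when gravity alone supplies the centripetal force: Mg = Mv_top²/r, i.e. v_top² = gr.
With ω = v/R, the kinetic energy at speed v is ½(1+k)Mv² = (5/6)Mv².
Energy conservation from release (height h) to the top (height 2r): Mgh = Mg(2r) + (5/6)M·gr.
Thus h_min = 2r + (1+k)r/2 = r(2 + 1.667/2) = 0.591 × 2.833 ≈ 1.67 m.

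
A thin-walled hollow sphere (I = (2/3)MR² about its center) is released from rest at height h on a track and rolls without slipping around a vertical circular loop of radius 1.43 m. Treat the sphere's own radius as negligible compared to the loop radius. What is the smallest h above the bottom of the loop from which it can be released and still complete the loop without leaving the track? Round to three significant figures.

h_min ≈ 4.05 m

Here I = (2/3)MR², so the shape factor k = I/(MR²) = 2/3.
At the top of the loop, the minimum-contact condition is Mg = Mv_top²/r, so v_top² = gr.
With ω = v/R, the kinetic energy at speed v is ½(1+k)Mv² = (5/6)Mv².
Energy conservation from release (height h) to the top (height 2r): Mgh = Mg(2r) + (5/6)M·gr.
Thus h_min = 2r + (1+k)r/2 = r(2 + 1.667/2) = 1.43 × 2.833 ≈ 4.05 m.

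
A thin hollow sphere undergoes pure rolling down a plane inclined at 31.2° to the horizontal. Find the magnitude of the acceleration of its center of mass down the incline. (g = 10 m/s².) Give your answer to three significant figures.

With I = (2/3)MR², the ratio k = I/(MR²) is 2/3.
Along the incline Mg sinθ − f = Ma, and torque about the center fR = Iα = kMR²(a/R) gives f = kMa.
Eliminating f: Mg sinθ = (1+k)Ma, so a = g sinθ/(1+k) = 10 × sin31.2° / 1.667 ≈ 3.11 m/s².

a ≈ 3.11 m/s²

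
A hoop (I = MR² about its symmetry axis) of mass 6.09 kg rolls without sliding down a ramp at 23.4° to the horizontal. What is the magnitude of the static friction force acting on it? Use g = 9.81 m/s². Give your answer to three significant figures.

The moment of inertia is MR², giving k ≡ I/(MR²) = 1.
Along the incline Mg sinθ − f = Ma, and torque about the center fR = Iα = kMR²(a/R) gives f = kMa.
Combining, a = g sinθ/(1+k) and f = kMa = kMg sinθ/(1+k).
f = 1 × 6.09 × 9.81 × sin23.4° / 2 ≈ 11.9 N.

f ≈ 11.9 N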